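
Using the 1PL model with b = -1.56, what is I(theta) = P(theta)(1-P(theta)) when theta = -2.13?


P = 1/(1+exp(-(-2.13--1.56))) = 0.3612
I = P*(1-P) = 0.3612 * 0.6388
I = 0.2307

0.2307


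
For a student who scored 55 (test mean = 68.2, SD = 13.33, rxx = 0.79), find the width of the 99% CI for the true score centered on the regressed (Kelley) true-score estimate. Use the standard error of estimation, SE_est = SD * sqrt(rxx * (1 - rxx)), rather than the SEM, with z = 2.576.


True score estimate = 0.79*55 + 0.21*68.2 = 57.772
SE_est = SD * sqrt(rxx * (1 - rxx)) = 13.33 * sqrt(0.79 * 0.21) = 13.33 * sqrt(0.1659) = 5.429419
CI = T_est +/- z * SE_est, so width = 2 * z * SE_est = 2 * 2.576 * 5.429419
Width = 27.9724

27.9724


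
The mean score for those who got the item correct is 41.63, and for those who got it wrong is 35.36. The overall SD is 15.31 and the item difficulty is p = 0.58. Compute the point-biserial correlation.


q = 1 - p = 0.42
rpb = ((M1 - M0) / SD) * sqrt(p * q)
rpb = ((41.63 - 35.36) / 15.31) * sqrt(0.58 * 0.42)
rpb = 0.2021

0.2021


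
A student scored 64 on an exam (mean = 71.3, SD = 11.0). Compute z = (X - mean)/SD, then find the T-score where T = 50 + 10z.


z = (X - mean) / SD = (64 - 71.3) / 11.0
z = -7.3 / 11.0
z = -0.6636
T-score = T = 50 + 10z
Carry z at full precision (z = -7.3 / 11.0) into the conversion:
T-score = 50 + 10 * (-7.3 / 11.0) = 50 + -73 / 11.0
T-score = 50 + -6.6364
T-score = 43.3636

43.3636


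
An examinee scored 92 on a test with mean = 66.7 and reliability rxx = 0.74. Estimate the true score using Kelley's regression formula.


T_est = rxx * X + (1 - rxx) * mean
T_est = 0.74 * 92 + 0.26 * 66.7
T_est = 68.08 + 17.342
T_est = 85.422

85.422


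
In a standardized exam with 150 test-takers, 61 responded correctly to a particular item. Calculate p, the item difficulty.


Item difficulty p = number correct / total examinees
p = 61 / 150
p = 0.4067

0.4067


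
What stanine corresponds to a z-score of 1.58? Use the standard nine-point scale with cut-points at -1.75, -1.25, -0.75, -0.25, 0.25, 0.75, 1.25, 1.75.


Stanine boundaries: [-1.75, -1.25, -0.75, -0.25, 0.25, 0.75, 1.25, 1.75]
z = 1.58
Check each boundary:
  z >= -1.75 -> could be stanine 2
  z >= -1.25 -> could be stanine 3
  z >= -0.75 -> could be stanine 4
  z >= -0.25 -> could be stanine 5
  z >= 0.25 -> could be stanine 6
  z >= 0.75 -> could be stanine 7
  z >= 1.25 -> could be stanine 8
  z < 1.75
Highest qualifying boundary gives stanine = 8

8


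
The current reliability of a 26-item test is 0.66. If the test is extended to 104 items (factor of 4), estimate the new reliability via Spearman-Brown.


r_new = (n * rxx) / (1 + (n-1) * rxx)
r_new = (4 * 0.66) / (1 + 3 * 0.66)
r_new = 2.64 / 2.98
r_new = 0.8859

0.8859


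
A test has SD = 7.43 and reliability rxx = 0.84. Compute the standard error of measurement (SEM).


SEM = SD * sqrt(1 - rxx)
SEM = 7.43 * sqrt(1 - 0.84)
SEM = 7.43 * sqrt(0.16) = 7.43 * 0.4
SEM = 2.972

2.972


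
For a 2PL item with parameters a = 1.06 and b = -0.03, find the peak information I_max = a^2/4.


For 2PL, max info at theta = b = -0.03
I_max = a^2 / 4 = 1.06^2 / 4
= 1.1236 / 4
I_max = 0.2809

0.2809


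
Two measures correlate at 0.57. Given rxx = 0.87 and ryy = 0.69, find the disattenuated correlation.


r_corrected = rxy / sqrt(rxx * ryy)
= 0.57 / sqrt(0.87 * 0.69)
= 0.57 / sqrt(0.6003)
= 0.57 / 0.77479
r_corrected = 0.7357

0.7357


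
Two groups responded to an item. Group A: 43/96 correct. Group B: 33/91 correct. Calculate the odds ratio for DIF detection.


Odds_A = 43/53 = 0.8113
Odds_B = 33/58 = 0.569
OR = Odds_A / Odds_B = 0.8113 / 0.569
Exactly, OR = (43 * 58) / (53 * 33) = 2494 / 1749
OR = 1.426

1.426


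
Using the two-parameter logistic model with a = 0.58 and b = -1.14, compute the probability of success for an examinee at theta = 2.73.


a*(theta - b) = 0.58 * (2.73 - -1.14) = 2.2446
exp(-2.2446) = 0.106
P = 1 / (1 + 0.106)
P = 0.9042

0.9042


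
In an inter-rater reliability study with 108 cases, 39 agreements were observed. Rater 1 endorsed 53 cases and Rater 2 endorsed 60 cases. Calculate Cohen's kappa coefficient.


P_o = 39/108 = 0.361111
P_e = (53*60 + 55*48) / 11664 = 0.498971
kappa = (P_o - P_e) / (1 - P_e)
kappa = (0.361111 - 0.498971) / (1 - 0.498971)
kappa = -0.2752

-0.2752


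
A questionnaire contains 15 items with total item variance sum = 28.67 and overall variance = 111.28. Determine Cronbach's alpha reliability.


alpha = (k/(k-1)) * (1 - sum(si^2)/s_total^2)
= (15/14) * (1 - 28.67/111.28)
alpha = 0.7954

0.7954


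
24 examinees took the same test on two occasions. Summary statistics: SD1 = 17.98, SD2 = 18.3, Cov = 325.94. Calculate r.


r = cov(X,Y) / (SD_X * SD_Y)
r = 325.94 / (17.98 * 18.3)
r = 325.94 / 329.034
r = 0.9906

0.9906


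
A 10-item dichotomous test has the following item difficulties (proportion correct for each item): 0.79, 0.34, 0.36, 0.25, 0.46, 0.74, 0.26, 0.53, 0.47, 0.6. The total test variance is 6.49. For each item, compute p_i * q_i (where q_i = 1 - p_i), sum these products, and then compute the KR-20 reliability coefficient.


For each item, compute p_i * q_i:
  Item 1: 0.79 * 0.21 = 0.1659
  Item 2: 0.34 * 0.66 = 0.2244
  Item 3: 0.36 * 0.64 = 0.2304
  Item 4: 0.25 * 0.75 = 0.1875
  Item 5: 0.46 * 0.54 = 0.2484
  Item 6: 0.74 * 0.26 = 0.1924
  Item 7: 0.26 * 0.74 = 0.1924
  Item 8: 0.53 * 0.47 = 0.2491
  Item 9: 0.47 * 0.53 = 0.2491
  Item 10: 0.6 * 0.4 = 0.24
Sum(p_i * q_i) = 0.1659 + 0.2244 + 0.2304 + 0.1875 + 0.2484 + 0.1924 + 0.1924 + 0.2491 + 0.2491 + 0.24 = 2.1796
KR-20 = (k/(k-1)) * (1 - Sum(p_i*q_i) / Var_total)
= (10/9) * (1 - 2.1796/6.49)
= 1.1111 * 0.6642
KR-20 = 0.738

0.738


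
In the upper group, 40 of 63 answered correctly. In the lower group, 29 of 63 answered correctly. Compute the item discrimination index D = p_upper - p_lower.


p_upper = 40/63 = 0.6349
p_lower = 29/63 = 0.4603
D = 0.6349 - 0.4603 = 0.1746

0.1746


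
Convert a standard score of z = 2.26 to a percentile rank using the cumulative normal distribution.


CDF(z) = 0.5 * (1 + erf(z/sqrt(2)))
erf(1.5981) = 0.9762
CDF = 0.9881
Percentile rank = 0.9881 * 100 = 98.81

98.81


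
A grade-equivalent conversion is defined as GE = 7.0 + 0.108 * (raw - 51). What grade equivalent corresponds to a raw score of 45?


raw - median = 45 - 51 = -6
slope * diff = 0.108 * -6 = -0.648
GE = 7.0 + -0.648
GE = 6.352

6.352


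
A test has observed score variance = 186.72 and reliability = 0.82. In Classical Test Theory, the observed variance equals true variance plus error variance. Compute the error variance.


var_true = rxx * var_obs = 0.82 * 186.72 = 153.1104
var_error = var_obs - var_true
var_error = 186.72 - 153.1104
var_error = 33.6096

33.6096


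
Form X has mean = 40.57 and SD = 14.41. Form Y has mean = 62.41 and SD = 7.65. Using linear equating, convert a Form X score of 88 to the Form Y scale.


slope = SD_Y / SD_X = 7.65 / 14.41 ~ 0.5309
intercept = mean_Y - slope * mean_X = 62.41 - (7.65 / 14.41) * 40.57 ~ 40.8721
Y = slope * X + intercept. To avoid rounding drift from the rounded slope/intercept, evaluate the equivalent form Y = mean_Y + SD_Y * (X - mean_X) / SD_X at full precision:
Y = 62.41 + 7.65 * (88 - 40.57) / 14.41
Y = 62.41 + 7.65 * 47.43 / 14.41
Y = 62.41 + 362.8395 / 14.41
Y = 62.41 + 25.1797
Y = 87.5897

87.5897


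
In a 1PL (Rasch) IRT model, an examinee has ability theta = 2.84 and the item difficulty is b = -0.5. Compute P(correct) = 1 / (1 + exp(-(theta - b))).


theta - b = 2.84 - -0.5 = 3.34
exp(-(theta - b)) = exp(-3.34) = 0.0354
P = 1 / (1 + 0.0354)
P = 0.9658

0.9658


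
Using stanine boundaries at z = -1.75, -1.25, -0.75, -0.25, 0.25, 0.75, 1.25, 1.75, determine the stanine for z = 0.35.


Stanine boundaries: [-1.75, -1.25, -0.75, -0.25, 0.25, 0.75, 1.25, 1.75]
z = 0.35
Check each boundary:
  z >= -1.75 -> could be stanine 2
  z >= -1.25 -> could be stanine 3
  z >= -0.75 -> could be stanine 4
  z >= -0.25 -> could be stanine 5
  z >= 0.25 -> could be stanine 6
  z < 0.75
  z < 1.25
  z < 1.75
Highest qualifying boundary gives stanine = 6

6


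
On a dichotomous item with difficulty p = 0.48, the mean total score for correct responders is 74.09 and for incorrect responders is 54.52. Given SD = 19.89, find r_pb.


q = 1 - p = 0.52
rpb = ((M1 - M0) / SD) * sqrt(p * q)
rpb = ((74.09 - 54.52) / 19.89) * sqrt(0.48 * 0.52)
rpb = 0.4916

0.4916


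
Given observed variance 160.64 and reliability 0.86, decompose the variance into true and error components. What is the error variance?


var_true = rxx * var_obs = 0.86 * 160.64 = 138.1504
var_error = var_obs - var_true
var_error = 160.64 - 138.1504
var_error = 22.4896

22.4896


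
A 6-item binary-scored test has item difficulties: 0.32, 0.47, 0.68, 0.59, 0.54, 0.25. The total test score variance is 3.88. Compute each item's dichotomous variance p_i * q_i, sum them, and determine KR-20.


For each item, compute p_i * q_i:
  Item 1: 0.32 * 0.68 = 0.2176
  Item 2: 0.47 * 0.53 = 0.2491
  Item 3: 0.68 * 0.32 = 0.2176
  Item 4: 0.59 * 0.41 = 0.2419
  Item 5: 0.54 * 0.46 = 0.2484
  Item 6: 0.25 * 0.75 = 0.1875
Sum(p_i * q_i) = 0.2176 + 0.2491 + 0.2176 + 0.2419 + 0.2484 + 0.1875 = 1.3621
KR-20 = (k/(k-1)) * (1 - Sum(p_i*q_i) / Var_total)
= (6/5) * (1 - 1.3621/3.88)
= 1.2 * 0.6489
KR-20 = 0.7787

0.7787


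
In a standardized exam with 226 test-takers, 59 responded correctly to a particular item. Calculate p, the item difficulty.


Item difficulty p = number correct / total examinees
p = 59 / 226
p = 0.2611

0.2611


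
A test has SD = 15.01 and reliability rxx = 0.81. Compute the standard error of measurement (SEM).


SEM = SD * sqrt(1 - rxx)
SEM = 15.01 * sqrt(1 - 0.81)
SEM = 15.01 * sqrt(0.19) = 15.01 * 0.43589
SEM = 6.5427

6.5427


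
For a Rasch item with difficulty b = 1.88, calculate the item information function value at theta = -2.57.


P = 1/(1+exp(-(-2.57-1.88))) = 0.0115
I = P*(1-P) = 0.0115 * 0.9885
I = 0.0114

0.0114


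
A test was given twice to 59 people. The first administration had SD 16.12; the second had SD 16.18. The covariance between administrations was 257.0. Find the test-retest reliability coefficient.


r = cov(X,Y) / (SD_X * SD_Y)
r = 257.0 / (16.12 * 16.18)
r = 257.0 / 260.8216
r = 0.9853

0.9853


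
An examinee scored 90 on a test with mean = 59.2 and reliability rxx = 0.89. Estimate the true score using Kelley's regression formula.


T_est = rxx * X + (1 - rxx) * mean
T_est = 0.89 * 90 + 0.11 * 59.2
T_est = 80.1 + 6.512
T_est = 86.612

86.612


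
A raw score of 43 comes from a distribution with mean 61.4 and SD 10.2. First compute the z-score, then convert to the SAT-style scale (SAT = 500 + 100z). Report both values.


z = (X - mean) / SD = (43 - 61.4) / 10.2
z = -18.4 / 10.2
z = -1.8039
SAT-scale = SAT = 500 + 100z
Carry z at full precision (z = -18.4 / 10.2) into the conversion:
SAT-scale = 500 + 100 * (-18.4 / 10.2) = 500 + -1840 / 10.2
SAT-scale = 500 + -180.3922
SAT-scale = 319.6078

319.6078


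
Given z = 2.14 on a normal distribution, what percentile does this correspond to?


CDF(z) = 0.5 * (1 + erf(z/sqrt(2)))
erf(1.5132) = 0.9676
CDF = 0.9838
Percentile rank = 0.9838 * 100 = 98.38

98.38


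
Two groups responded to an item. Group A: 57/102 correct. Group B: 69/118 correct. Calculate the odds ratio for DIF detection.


Odds_A = 57/45 = 1.2667
Odds_B = 69/49 = 1.4082
OR = Odds_A / Odds_B = 1.2667 / 1.4082
Exactly, OR = (57 * 49) / (45 * 69) = 2793 / 3105
OR = 0.8995

0.8995


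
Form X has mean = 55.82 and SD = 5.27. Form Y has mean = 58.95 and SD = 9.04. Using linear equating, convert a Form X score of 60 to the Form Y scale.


slope = SD_Y / SD_X = 9.04 / 5.27 ~ 1.7154
intercept = mean_Y - slope * mean_X = 58.95 - (9.04 / 5.27) * 55.82 ~ -36.802
Y = slope * X + intercept. To avoid rounding drift from the rounded slope/intercept, evaluate the equivalent form Y = mean_Y + SD_Y * (X - mean_X) / SD_X at full precision:
Y = 58.95 + 9.04 * (60 - 55.82) / 5.27
Y = 58.95 + 9.04 * 4.18 / 5.27
Y = 58.95 + 37.7872 / 5.27
Y = 58.95 + 7.1702
Y = 66.1202

66.1202


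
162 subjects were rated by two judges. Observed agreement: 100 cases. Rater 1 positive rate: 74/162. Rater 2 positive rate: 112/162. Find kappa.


P_o = 100/162 = 0.617284
P_e = (74*112 + 88*50) / 26244 = 0.483463
kappa = (P_o - P_e) / (1 - P_e)
kappa = (0.617284 - 0.483463) / (1 - 0.483463)
kappa = 0.2591

0.2591


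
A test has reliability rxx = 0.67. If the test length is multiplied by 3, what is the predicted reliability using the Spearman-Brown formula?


r_new = (n * rxx) / (1 + (n-1) * rxx)
r_new = (3 * 0.67) / (1 + 2 * 0.67)
r_new = 2.01 / 2.34
r_new = 0.859

0.859


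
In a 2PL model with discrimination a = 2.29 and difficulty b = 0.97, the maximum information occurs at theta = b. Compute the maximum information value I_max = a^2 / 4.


For 2PL, max info at theta = b = 0.97
I_max = a^2 / 4 = 2.29^2 / 4
= 5.2441 / 4
I_max = 1.311

1.311


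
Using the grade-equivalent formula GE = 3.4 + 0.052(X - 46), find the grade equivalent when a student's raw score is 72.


raw - median = 72 - 46 = 26
slope * diff = 0.052 * 26 = 1.352
GE = 3.4 + 1.352
GE = 4.752

4.752


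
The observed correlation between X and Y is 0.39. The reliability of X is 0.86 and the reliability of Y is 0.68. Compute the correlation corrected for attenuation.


r_corrected = rxy / sqrt(rxx * ryy)
= 0.39 / sqrt(0.86 * 0.68)
= 0.39 / sqrt(0.5848)
= 0.39 / 0.764722
r_corrected = 0.51

0.51


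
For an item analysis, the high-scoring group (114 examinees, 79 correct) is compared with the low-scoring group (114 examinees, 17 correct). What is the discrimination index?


p_upper = 79/114 = 0.693
p_lower = 17/114 = 0.1491
D = 0.693 - 0.1491 = 0.5439

0.5439


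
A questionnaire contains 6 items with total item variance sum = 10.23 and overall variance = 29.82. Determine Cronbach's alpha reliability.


alpha = (k/(k-1)) * (1 - sum(si^2)/s_total^2)
= (6/5) * (1 - 10.23/29.82)
alpha = 0.7883

0.7883


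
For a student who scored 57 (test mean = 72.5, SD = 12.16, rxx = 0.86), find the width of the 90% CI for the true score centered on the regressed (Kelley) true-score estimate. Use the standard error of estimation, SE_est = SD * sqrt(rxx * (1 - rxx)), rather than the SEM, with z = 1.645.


True score estimate = 0.86*57 + 0.14*72.5 = 59.17
SE_est = SD * sqrt(rxx * (1 - rxx)) = 12.16 * sqrt(0.86 * 0.14) = 12.16 * sqrt(0.1204) = 4.219362
CI = T_est +/- z * SE_est, so width = 2 * z * SE_est = 2 * 1.645 * 4.219362
Width = 13.8817

13.8817


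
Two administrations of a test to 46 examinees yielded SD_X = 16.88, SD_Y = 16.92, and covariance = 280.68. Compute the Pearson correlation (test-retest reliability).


r = cov(X,Y) / (SD_X * SD_Y)
r = 280.68 / (16.88 * 16.92)
r = 280.68 / 285.6096
r = 0.9827

0.9827


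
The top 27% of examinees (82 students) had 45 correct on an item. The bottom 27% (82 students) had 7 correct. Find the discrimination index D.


p_upper = 45/82 = 0.5488
p_lower = 7/82 = 0.0854
D = 0.5488 - 0.0854 = 0.4634

0.4634


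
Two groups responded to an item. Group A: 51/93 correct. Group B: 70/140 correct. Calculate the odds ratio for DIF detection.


Odds_A = 51/42 = 1.2143
Odds_B = 70/70 = 1.0
OR = Odds_A / Odds_B = 1.2143 / 1.0
Exactly, OR = (51 * 70) / (42 * 70) = 3570 / 2940
OR = 1.2143

1.2143


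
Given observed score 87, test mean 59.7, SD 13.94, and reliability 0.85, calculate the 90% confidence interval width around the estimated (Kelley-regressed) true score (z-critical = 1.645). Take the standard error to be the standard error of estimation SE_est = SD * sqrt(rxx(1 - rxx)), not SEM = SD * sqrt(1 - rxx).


True score estimate = 0.85*87 + 0.15*59.7 = 82.905
SE_est = SD * sqrt(rxx * (1 - rxx)) = 13.94 * sqrt(0.85 * 0.15) = 13.94 * sqrt(0.1275) = 4.977576
CI = T_est +/- z * SE_est, so width = 2 * z * SE_est = 2 * 1.645 * 4.977576
Width = 16.3762

16.3762


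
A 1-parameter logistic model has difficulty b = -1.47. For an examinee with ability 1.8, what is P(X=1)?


theta - b = 1.8 - -1.47 = 3.27
exp(-(theta - b)) = exp(-3.27) = 0.038
P = 1 / (1 + 0.038)
P = 0.9634

0.9634


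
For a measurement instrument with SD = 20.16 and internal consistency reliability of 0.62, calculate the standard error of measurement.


SEM = SD * sqrt(1 - rxx)
SEM = 20.16 * sqrt(1 - 0.62)
SEM = 20.16 * sqrt(0.38) = 20.16 * 0.616441
SEM = 12.4275

12.4275


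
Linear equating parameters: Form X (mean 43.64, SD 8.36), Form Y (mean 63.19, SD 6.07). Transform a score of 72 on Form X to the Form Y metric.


slope = SD_Y / SD_X = 6.07 / 8.36 ~ 0.7261
intercept = mean_Y - slope * mean_X = 63.19 - (6.07 / 8.36) * 43.64 ~ 31.504
Y = slope * X + intercept. To avoid rounding drift from the rounded slope/intercept, evaluate the equivalent form Y = mean_Y + SD_Y * (X - mean_X) / SD_X at full precision:
Y = 63.19 + 6.07 * (72 - 43.64) / 8.36
Y = 63.19 + 6.07 * 28.36 / 8.36
Y = 63.19 + 172.1452 / 8.36
Y = 63.19 + 20.5915
Y = 83.7815

83.7815


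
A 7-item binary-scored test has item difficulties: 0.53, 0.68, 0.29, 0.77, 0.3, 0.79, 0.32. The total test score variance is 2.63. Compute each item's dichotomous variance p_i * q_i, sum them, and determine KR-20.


For each item, compute p_i * q_i:
  Item 1: 0.53 * 0.47 = 0.2491
  Item 2: 0.68 * 0.32 = 0.2176
  Item 3: 0.29 * 0.71 = 0.2059
  Item 4: 0.77 * 0.23 = 0.1771
  Item 5: 0.3 * 0.7 = 0.21
  Item 6: 0.79 * 0.21 = 0.1659
  Item 7: 0.32 * 0.68 = 0.2176
Sum(p_i * q_i) = 0.2491 + 0.2176 + 0.2059 + 0.1771 + 0.21 + 0.1659 + 0.2176 = 1.4432
KR-20 = (k/(k-1)) * (1 - Sum(p_i*q_i) / Var_total)
= (7/6) * (1 - 1.4432/2.63)
= 1.1667 * 0.4513
KR-20 = 0.5265

0.5265


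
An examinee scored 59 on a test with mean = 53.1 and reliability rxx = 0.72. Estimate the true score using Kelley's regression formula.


T_est = rxx * X + (1 - rxx) * mean
T_est = 0.72 * 59 + 0.28 * 53.1
T_est = 42.48 + 14.868
T_est = 57.348

57.348


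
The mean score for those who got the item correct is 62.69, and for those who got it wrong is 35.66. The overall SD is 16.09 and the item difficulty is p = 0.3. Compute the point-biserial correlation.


q = 1 - p = 0.7
rpb = ((M1 - M0) / SD) * sqrt(p * q)
rpb = ((62.69 - 35.66) / 16.09) * sqrt(0.3 * 0.7)
rpb = 0.7698

0.7698


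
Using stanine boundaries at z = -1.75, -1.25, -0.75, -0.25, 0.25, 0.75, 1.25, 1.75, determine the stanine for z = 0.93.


Stanine boundaries: [-1.75, -1.25, -0.75, -0.25, 0.25, 0.75, 1.25, 1.75]
z = 0.93
Check each boundary:
  z >= -1.75 -> could be stanine 2
  z >= -1.25 -> could be stanine 3
  z >= -0.75 -> could be stanine 4
  z >= -0.25 -> could be stanine 5
  z >= 0.25 -> could be stanine 6
  z >= 0.75 -> could be stanine 7
  z < 1.25
  z < 1.75
Highest qualifying boundary gives stanine = 7

7


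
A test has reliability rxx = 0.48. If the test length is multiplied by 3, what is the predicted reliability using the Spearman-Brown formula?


r_new = (n * rxx) / (1 + (n-1) * rxx)
r_new = (3 * 0.48) / (1 + 2 * 0.48)
r_new = 1.44 / 1.96
r_new = 0.7347

0.7347


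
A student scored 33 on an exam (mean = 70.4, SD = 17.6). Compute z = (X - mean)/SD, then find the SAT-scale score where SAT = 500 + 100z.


z = (X - mean) / SD = (33 - 70.4) / 17.6
z = -37.4 / 17.6
z = -2.125
SAT-scale = SAT = 500 + 100z
Carry z at full precision (z = -37.4 / 17.6) into the conversion:
SAT-scale = 500 + 100 * (-37.4 / 17.6) = 500 + -3740 / 17.6
SAT-scale = 500 + -212.5
SAT-scale = 287.5

287.5


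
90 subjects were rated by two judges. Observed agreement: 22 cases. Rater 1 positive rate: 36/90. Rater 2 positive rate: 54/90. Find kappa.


P_o = 22/90 = 0.244444
P_e = (36*54 + 54*36) / 8100 = 0.48
kappa = (P_o - P_e) / (1 - P_e)
kappa = (0.244444 - 0.48) / (1 - 0.48)
kappa = -0.453

-0.453


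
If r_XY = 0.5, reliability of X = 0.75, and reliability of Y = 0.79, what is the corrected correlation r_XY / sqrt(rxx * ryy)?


r_corrected = rxy / sqrt(rxx * ryy)
= 0.5 / sqrt(0.75 * 0.79)
= 0.5 / sqrt(0.5925)
= 0.5 / 0.76974
r_corrected = 0.6496

0.6496


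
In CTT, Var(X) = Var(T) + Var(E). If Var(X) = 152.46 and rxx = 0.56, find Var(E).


var_true = rxx * var_obs = 0.56 * 152.46 = 85.3776
var_error = var_obs - var_true
var_error = 152.46 - 85.3776
var_error = 67.0824

67.0824


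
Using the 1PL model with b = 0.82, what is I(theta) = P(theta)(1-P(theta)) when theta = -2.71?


P = 1/(1+exp(-(-2.71-0.82))) = 0.0285
I = P*(1-P) = 0.0285 * 0.9715
I = 0.0277

0.0277


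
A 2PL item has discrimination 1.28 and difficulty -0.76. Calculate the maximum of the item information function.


For 2PL, max info at theta = b = -0.76
I_max = a^2 / 4 = 1.28^2 / 4
= 1.6384 / 4
I_max = 0.4096

0.4096


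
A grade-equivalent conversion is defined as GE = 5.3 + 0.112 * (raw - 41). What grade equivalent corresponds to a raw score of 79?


raw - median = 79 - 41 = 38
slope * diff = 0.112 * 38 = 4.256
GE = 5.3 + 4.256
GE = 9.556

9.556


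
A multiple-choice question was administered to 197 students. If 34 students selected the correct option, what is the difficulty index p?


Item difficulty p = number correct / total examinees
p = 34 / 197
p = 0.1726

0.1726


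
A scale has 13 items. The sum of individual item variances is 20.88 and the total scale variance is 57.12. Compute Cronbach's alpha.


alpha = (k/(k-1)) * (1 - sum(si^2)/s_total^2)
= (13/12) * (1 - 20.88/57.12)
alpha = 0.6873

0.6873


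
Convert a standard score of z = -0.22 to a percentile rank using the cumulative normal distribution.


CDF(z) = 0.5 * (1 + erf(z/sqrt(2)))
erf(-0.1556) = -0.1741
CDF = 0.4129
Percentile rank = 0.4129 * 100 = 41.29

41.29


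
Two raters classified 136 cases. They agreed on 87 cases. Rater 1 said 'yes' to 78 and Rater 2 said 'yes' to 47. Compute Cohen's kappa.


P_o = 87/136 = 0.639706
P_e = (78*47 + 58*89) / 18496 = 0.477292
kappa = (P_o - P_e) / (1 - P_e)
kappa = (0.639706 - 0.477292) / (1 - 0.477292)
kappa = 0.3107

0.3107


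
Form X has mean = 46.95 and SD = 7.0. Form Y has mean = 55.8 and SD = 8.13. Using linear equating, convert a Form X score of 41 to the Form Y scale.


slope = SD_Y / SD_X = 8.13 / 7.0 ~ 1.1614
intercept = mean_Y - slope * mean_X = 55.8 - (8.13 / 7.0) * 46.95 ~ 1.2709
Y = slope * X + intercept. To avoid rounding drift from the rounded slope/intercept, evaluate the equivalent form Y = mean_Y + SD_Y * (X - mean_X) / SD_X at full precision:
Y = 55.8 + 8.13 * (41 - 46.95) / 7.0
Y = 55.8 - 8.13 * 5.95 / 7.0
Y = 55.8 - 48.3735 / 7.0
Y = 55.8 - 6.9105
Y = 48.8895

48.8895


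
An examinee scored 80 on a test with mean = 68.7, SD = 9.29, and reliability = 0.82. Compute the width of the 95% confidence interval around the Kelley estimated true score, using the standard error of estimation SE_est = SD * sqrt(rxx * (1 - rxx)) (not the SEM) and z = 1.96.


True score estimate = 0.82*80 + 0.18*68.7 = 77.966
SE_est = SD * sqrt(rxx * (1 - rxx)) = 9.29 * sqrt(0.82 * 0.18) = 9.29 * sqrt(0.1476) = 3.569101
CI = T_est +/- z * SE_est, so width = 2 * z * SE_est = 2 * 1.96 * 3.569101
Width = 13.9909

13.9909


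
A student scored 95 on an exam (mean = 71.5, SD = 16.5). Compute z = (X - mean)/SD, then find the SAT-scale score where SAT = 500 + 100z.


z = (X - mean) / SD = (95 - 71.5) / 16.5
z = 23.5 / 16.5
z = 1.4242
SAT-scale = SAT = 500 + 100z
Carry z at full precision (z = 23.5 / 16.5) into the conversion:
SAT-scale = 500 + 100 * (23.5 / 16.5) = 500 + 2350 / 16.5
SAT-scale = 500 + 142.4242
SAT-scale = 642.4242

642.4242


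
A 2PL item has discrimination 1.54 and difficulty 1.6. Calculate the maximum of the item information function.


For 2PL, max info at theta = b = 1.6
I_max = a^2 / 4 = 1.54^2 / 4
= 2.3716 / 4
I_max = 0.5929

0.5929


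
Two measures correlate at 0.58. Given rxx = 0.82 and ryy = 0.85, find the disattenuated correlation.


r_corrected = rxy / sqrt(rxx * ryy)
= 0.58 / sqrt(0.82 * 0.85)
= 0.58 / sqrt(0.697)
= 0.58 / 0.834865
r_corrected = 0.6947

0.6947


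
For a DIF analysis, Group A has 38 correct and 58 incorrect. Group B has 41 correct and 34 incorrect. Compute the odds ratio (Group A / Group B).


Odds_A = 38/58 = 0.6552
Odds_B = 41/34 = 1.2059
OR = Odds_A / Odds_B = 0.6552 / 1.2059
Exactly, OR = (38 * 34) / (58 * 41) = 1292 / 2378
OR = 0.5433

0.5433


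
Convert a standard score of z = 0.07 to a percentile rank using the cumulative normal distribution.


CDF(z) = 0.5 * (1 + erf(z/sqrt(2)))
erf(0.0495) = 0.0558
CDF = 0.5279
Percentile rank = 0.5279 * 100 = 52.79

52.79


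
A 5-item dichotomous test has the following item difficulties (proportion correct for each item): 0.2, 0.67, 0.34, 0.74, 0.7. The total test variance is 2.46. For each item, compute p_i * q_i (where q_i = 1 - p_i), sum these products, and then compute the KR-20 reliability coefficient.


For each item, compute p_i * q_i:
  Item 1: 0.2 * 0.8 = 0.16
  Item 2: 0.67 * 0.33 = 0.2211
  Item 3: 0.34 * 0.66 = 0.2244
  Item 4: 0.74 * 0.26 = 0.1924
  Item 5: 0.7 * 0.3 = 0.21
Sum(p_i * q_i) = 0.16 + 0.2211 + 0.2244 + 0.1924 + 0.21 = 1.0079
KR-20 = (k/(k-1)) * (1 - Sum(p_i*q_i) / Var_total)
= (5/4) * (1 - 1.0079/2.46)
= 1.25 * 0.5903
KR-20 = 0.7379

0.7379


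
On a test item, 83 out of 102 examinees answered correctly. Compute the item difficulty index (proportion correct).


Item difficulty p = number correct / total examinees
p = 83 / 102
p = 0.8137

0.8137


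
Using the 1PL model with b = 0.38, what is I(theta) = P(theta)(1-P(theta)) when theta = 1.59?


P = 1/(1+exp(-(1.59-0.38))) = 0.7703
I = P*(1-P) = 0.7703 * 0.2297
I = 0.1769

0.1769


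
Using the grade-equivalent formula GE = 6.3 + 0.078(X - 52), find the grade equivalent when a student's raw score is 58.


raw - median = 58 - 52 = 6
slope * diff = 0.078 * 6 = 0.468
GE = 6.3 + 0.468
GE = 6.768

6.768


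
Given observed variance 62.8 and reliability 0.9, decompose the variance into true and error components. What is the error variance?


var_true = rxx * var_obs = 0.9 * 62.8 = 56.52
var_error = var_obs - var_true
var_error = 62.8 - 56.52
var_error = 6.28

6.28


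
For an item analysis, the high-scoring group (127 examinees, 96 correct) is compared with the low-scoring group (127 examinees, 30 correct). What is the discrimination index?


p_upper = 96/127 = 0.7559
p_lower = 30/127 = 0.2362
D = 0.7559 - 0.2362 = 0.5197

0.5197


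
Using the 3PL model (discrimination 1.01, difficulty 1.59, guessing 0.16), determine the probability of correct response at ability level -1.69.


logit = 1.01*(-1.69 - 1.59) = -3.3128
P* = 1/(1 + exp(--3.3128)) = 0.0351
P = 0.16 + (1 - 0.16) * 0.0351
P = 0.1895

0.1895


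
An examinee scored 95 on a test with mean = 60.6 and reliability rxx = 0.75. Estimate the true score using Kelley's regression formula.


T_est = rxx * X + (1 - rxx) * mean
T_est = 0.75 * 95 + 0.25 * 60.6
T_est = 71.25 + 15.15
T_est = 86.4

86.4


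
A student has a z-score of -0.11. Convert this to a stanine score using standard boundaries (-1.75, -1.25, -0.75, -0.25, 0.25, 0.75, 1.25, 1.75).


Stanine boundaries: [-1.75, -1.25, -0.75, -0.25, 0.25, 0.75, 1.25, 1.75]
z = -0.11
Check each boundary:
  z >= -1.75 -> could be stanine 2
  z >= -1.25 -> could be stanine 3
  z >= -0.75 -> could be stanine 4
  z >= -0.25 -> could be stanine 5
  z < 0.25
  z < 0.75
  z < 1.25
  z < 1.75
Highest qualifying boundary gives stanine = 5

5


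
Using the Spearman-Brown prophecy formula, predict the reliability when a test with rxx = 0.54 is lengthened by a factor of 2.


r_new = (n * rxx) / (1 + (n-1) * rxx)
r_new = (2 * 0.54) / (1 + 1 * 0.54)
r_new = 1.08 / 1.54
r_new = 0.7013

0.7013


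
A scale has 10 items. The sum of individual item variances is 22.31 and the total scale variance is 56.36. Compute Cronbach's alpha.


alpha = (k/(k-1)) * (1 - sum(si^2)/s_total^2)
= (10/9) * (1 - 22.31/56.36)
alpha = 0.6713

0.6713


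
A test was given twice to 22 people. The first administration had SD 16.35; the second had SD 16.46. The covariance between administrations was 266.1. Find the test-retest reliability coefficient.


r = cov(X,Y) / (SD_X * SD_Y)
r = 266.1 / (16.35 * 16.46)
r = 266.1 / 269.121
r = 0.9888

0.9888


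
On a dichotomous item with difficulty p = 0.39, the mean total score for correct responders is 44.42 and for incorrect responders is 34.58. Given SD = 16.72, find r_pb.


q = 1 - p = 0.61
rpb = ((M1 - M0) / SD) * sqrt(p * q)
rpb = ((44.42 - 34.58) / 16.72) * sqrt(0.39 * 0.61)
rpb = 0.287

0.287


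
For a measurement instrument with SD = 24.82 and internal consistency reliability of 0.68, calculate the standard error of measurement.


SEM = SD * sqrt(1 - rxx)
SEM = 24.82 * sqrt(1 - 0.68)
SEM = 24.82 * sqrt(0.32) = 24.82 * 0.565685
SEM = 14.0403

14.0403


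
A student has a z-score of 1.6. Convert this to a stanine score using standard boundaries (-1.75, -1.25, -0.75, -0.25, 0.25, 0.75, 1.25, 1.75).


Stanine boundaries: [-1.75, -1.25, -0.75, -0.25, 0.25, 0.75, 1.25, 1.75]
z = 1.6
Check each boundary:
  z >= -1.75 -> could be stanine 2
  z >= -1.25 -> could be stanine 3
  z >= -0.75 -> could be stanine 4
  z >= -0.25 -> could be stanine 5
  z >= 0.25 -> could be stanine 6
  z >= 0.75 -> could be stanine 7
  z >= 1.25 -> could be stanine 8
  z < 1.75
Highest qualifying boundary gives stanine = 8

8


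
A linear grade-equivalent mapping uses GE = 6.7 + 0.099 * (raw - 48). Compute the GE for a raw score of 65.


raw - median = 65 - 48 = 17
slope * diff = 0.099 * 17 = 1.683
GE = 6.7 + 1.683
GE = 8.383

8.383


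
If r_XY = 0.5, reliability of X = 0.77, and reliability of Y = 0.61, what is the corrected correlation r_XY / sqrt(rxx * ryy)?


r_corrected = rxy / sqrt(rxx * ryy)
= 0.5 / sqrt(0.77 * 0.61)
= 0.5 / sqrt(0.4697)
= 0.5 / 0.685347
r_corrected = 0.7296

0.7296


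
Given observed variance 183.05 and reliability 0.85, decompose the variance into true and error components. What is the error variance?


var_true = rxx * var_obs = 0.85 * 183.05 = 155.5925
var_error = var_obs - var_true
var_error = 183.05 - 155.5925
var_error = 27.4575

27.4575


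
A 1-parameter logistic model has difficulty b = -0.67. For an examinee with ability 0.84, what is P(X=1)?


theta - b = 0.84 - -0.67 = 1.51
exp(-(theta - b)) = exp(-1.51) = 0.2209
P = 1 / (1 + 0.2209)
P = 0.8191

0.8191


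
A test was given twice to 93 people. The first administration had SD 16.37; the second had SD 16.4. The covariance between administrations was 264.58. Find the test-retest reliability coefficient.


r = cov(X,Y) / (SD_X * SD_Y)
r = 264.58 / (16.37 * 16.4)
r = 264.58 / 268.468
r = 0.9855

0.9855


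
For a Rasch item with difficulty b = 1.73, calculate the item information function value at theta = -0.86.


P = 1/(1+exp(-(-0.86-1.73))) = 0.0698
I = P*(1-P) = 0.0698 * 0.9302
I = 0.0649

0.0649


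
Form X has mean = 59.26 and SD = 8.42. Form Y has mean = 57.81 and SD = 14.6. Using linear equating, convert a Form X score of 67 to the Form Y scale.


slope = SD_Y / SD_X = 14.6 / 8.42 ~ 1.734
intercept = mean_Y - slope * mean_X = 57.81 - (14.6 / 8.42) * 59.26 ~ -44.9449
Y = slope * X + intercept. To avoid rounding drift from the rounded slope/intercept, evaluate the equivalent form Y = mean_Y + SD_Y * (X - mean_X) / SD_X at full precision:
Y = 57.81 + 14.6 * (67 - 59.26) / 8.42
Y = 57.81 + 14.6 * 7.74 / 8.42
Y = 57.81 + 113.004 / 8.42
Y = 57.81 + 13.4209
Y = 71.2309

71.2309


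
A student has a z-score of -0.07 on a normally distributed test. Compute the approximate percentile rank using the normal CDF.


CDF(z) = 0.5 * (1 + erf(z/sqrt(2)))
erf(-0.0495) = -0.0558
CDF = 0.4721
Percentile rank = 0.4721 * 100 = 47.21

47.21


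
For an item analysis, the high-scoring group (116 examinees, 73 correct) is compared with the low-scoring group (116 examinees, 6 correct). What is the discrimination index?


p_upper = 73/116 = 0.6293
p_lower = 6/116 = 0.0517
D = 0.6293 - 0.0517 = 0.5776

0.5776


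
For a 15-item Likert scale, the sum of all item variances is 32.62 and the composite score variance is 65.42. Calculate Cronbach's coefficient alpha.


alpha = (k/(k-1)) * (1 - sum(si^2)/s_total^2)
= (15/14) * (1 - 32.62/65.42)
alpha = 0.5372

0.5372


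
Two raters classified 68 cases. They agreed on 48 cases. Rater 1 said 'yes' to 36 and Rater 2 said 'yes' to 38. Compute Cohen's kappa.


P_o = 48/68 = 0.705882
P_e = (36*38 + 32*30) / 4624 = 0.50346
kappa = (P_o - P_e) / (1 - P_e)
kappa = (0.705882 - 0.50346) / (1 - 0.50346)
kappa = 0.4077

0.4077


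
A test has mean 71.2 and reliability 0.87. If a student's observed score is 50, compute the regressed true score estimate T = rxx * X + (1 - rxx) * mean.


T_est = rxx * X + (1 - rxx) * mean
T_est = 0.87 * 50 + 0.13 * 71.2
T_est = 43.5 + 9.256
T_est = 52.756

52.756


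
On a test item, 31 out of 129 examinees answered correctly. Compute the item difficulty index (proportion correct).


Item difficulty p = number correct / total examinees
p = 31 / 129
p = 0.2403

0.2403


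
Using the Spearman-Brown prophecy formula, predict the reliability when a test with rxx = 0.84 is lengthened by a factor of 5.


r_new = (n * rxx) / (1 + (n-1) * rxx)
r_new = (5 * 0.84) / (1 + 4 * 0.84)
r_new = 4.2 / 4.36
r_new = 0.9633

0.9633


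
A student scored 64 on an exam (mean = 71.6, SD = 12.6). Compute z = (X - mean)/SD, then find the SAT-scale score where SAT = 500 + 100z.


z = (X - mean) / SD = (64 - 71.6) / 12.6
z = -7.6 / 12.6
z = -0.6032
SAT-scale = SAT = 500 + 100z
Carry z at full precision (z = -7.6 / 12.6) into the conversion:
SAT-scale = 500 + 100 * (-7.6 / 12.6) = 500 + -760 / 12.6
SAT-scale = 500 + -60.3175
SAT-scale = 439.6825

439.6825


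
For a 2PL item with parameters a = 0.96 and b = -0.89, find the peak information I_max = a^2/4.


For 2PL, max info at theta = b = -0.89
I_max = a^2 / 4 = 0.96^2 / 4
= 0.9216 / 4
I_max = 0.2304

0.2304


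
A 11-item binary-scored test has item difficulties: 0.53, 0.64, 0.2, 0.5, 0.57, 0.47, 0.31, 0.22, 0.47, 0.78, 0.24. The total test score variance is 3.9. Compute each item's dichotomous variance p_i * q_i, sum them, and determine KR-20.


For each item, compute p_i * q_i:
  Item 1: 0.53 * 0.47 = 0.2491
  Item 2: 0.64 * 0.36 = 0.2304
  Item 3: 0.2 * 0.8 = 0.16
  Item 4: 0.5 * 0.5 = 0.25
  Item 5: 0.57 * 0.43 = 0.2451
  Item 6: 0.47 * 0.53 = 0.2491
  Item 7: 0.31 * 0.69 = 0.2139
  Item 8: 0.22 * 0.78 = 0.1716
  Item 9: 0.47 * 0.53 = 0.2491
  Item 10: 0.78 * 0.22 = 0.1716
  Item 11: 0.24 * 0.76 = 0.1824
Sum(p_i * q_i) = 0.2491 + 0.2304 + 0.16 + 0.25 + 0.2451 + 0.2491 + 0.2139 + 0.1716 + 0.2491 + 0.1716 + 0.1824 = 2.3723
KR-20 = (k/(k-1)) * (1 - Sum(p_i*q_i) / Var_total)
= (11/10) * (1 - 2.3723/3.9)
= 1.1 * 0.3917
KR-20 = 0.4309

0.4309


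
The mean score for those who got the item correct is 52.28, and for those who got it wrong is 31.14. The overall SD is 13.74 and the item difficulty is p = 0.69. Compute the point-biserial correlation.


q = 1 - p = 0.31
rpb = ((M1 - M0) / SD) * sqrt(p * q)
rpb = ((52.28 - 31.14) / 13.74) * sqrt(0.69 * 0.31)
rpb = 0.7116

0.7116


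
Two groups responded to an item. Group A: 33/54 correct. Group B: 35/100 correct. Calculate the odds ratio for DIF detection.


Odds_A = 33/21 = 1.5714
Odds_B = 35/65 = 0.5385
OR = Odds_A / Odds_B = 1.5714 / 0.5385
Exactly, OR = (33 * 65) / (21 * 35) = 2145 / 735
OR = 2.9184

2.9184


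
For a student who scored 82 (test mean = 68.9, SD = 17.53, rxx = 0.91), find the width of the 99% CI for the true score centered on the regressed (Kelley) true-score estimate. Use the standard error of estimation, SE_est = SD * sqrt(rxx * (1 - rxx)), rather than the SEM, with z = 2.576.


True score estimate = 0.91*82 + 0.09*68.9 = 80.821
SE_est = SD * sqrt(rxx * (1 - rxx)) = 17.53 * sqrt(0.91 * 0.09) = 17.53 * sqrt(0.0819) = 5.016766
CI = T_est +/- z * SE_est, so width = 2 * z * SE_est = 2 * 2.576 * 5.016766
Width = 25.8464

25.8464


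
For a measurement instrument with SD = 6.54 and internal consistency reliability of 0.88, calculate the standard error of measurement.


SEM = SD * sqrt(1 - rxx)
SEM = 6.54 * sqrt(1 - 0.88)
SEM = 6.54 * sqrt(0.12) = 6.54 * 0.34641
SEM = 2.2655

2.2655


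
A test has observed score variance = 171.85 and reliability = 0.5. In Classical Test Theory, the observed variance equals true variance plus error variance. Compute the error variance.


var_true = rxx * var_obs = 0.5 * 171.85 = 85.925
var_error = var_obs - var_true
var_error = 171.85 - 85.925
var_error = 85.925

85.925


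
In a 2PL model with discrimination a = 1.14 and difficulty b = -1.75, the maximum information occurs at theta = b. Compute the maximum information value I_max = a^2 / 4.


For 2PL, max info at theta = b = -1.75
I_max = a^2 / 4 = 1.14^2 / 4
= 1.2996 / 4
I_max = 0.3249

0.3249


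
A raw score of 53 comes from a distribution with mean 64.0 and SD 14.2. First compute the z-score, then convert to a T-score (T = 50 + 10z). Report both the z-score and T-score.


z = (X - mean) / SD = (53 - 64.0) / 14.2
z = -11.0 / 14.2
z = -0.7746
T-score = T = 50 + 10z
Carry z at full precision (z = -11.0 / 14.2) into the conversion:
T-score = 50 + 10 * (-11.0 / 14.2) = 50 + -110 / 14.2
T-score = 50 + -7.7465
T-score = 42.2535

42.2535


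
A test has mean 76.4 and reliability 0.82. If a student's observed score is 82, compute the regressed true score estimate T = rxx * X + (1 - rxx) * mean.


T_est = rxx * X + (1 - rxx) * mean
T_est = 0.82 * 82 + 0.18 * 76.4
T_est = 67.24 + 13.752
T_est = 80.992

80.992


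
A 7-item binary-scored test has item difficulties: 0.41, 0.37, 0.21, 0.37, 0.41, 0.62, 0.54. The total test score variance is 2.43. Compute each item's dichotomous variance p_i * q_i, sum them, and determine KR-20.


For each item, compute p_i * q_i:
  Item 1: 0.41 * 0.59 = 0.2419
  Item 2: 0.37 * 0.63 = 0.2331
  Item 3: 0.21 * 0.79 = 0.1659
  Item 4: 0.37 * 0.63 = 0.2331
  Item 5: 0.41 * 0.59 = 0.2419
  Item 6: 0.62 * 0.38 = 0.2356
  Item 7: 0.54 * 0.46 = 0.2484
Sum(p_i * q_i) = 0.2419 + 0.2331 + 0.1659 + 0.2331 + 0.2419 + 0.2356 + 0.2484 = 1.5999
KR-20 = (k/(k-1)) * (1 - Sum(p_i*q_i) / Var_total)
= (7/6) * (1 - 1.5999/2.43)
= 1.1667 * 0.3416
KR-20 = 0.3985

0.3985


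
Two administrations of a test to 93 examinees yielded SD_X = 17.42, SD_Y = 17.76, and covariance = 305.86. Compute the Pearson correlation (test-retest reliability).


r = cov(X,Y) / (SD_X * SD_Y)
r = 305.86 / (17.42 * 17.76)
r = 305.86 / 309.3792
r = 0.9886

0.9886


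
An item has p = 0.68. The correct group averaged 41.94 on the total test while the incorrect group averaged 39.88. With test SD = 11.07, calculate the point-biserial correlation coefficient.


q = 1 - p = 0.32
rpb = ((M1 - M0) / SD) * sqrt(p * q)
rpb = ((41.94 - 39.88) / 11.07) * sqrt(0.68 * 0.32)
rpb = 0.0868

0.0868


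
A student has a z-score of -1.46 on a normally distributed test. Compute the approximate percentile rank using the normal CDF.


CDF(z) = 0.5 * (1 + erf(z/sqrt(2)))
erf(-1.0324) = -0.8557
CDF = 0.0721
Percentile rank = 0.0721 * 100 = 7.21

7.21


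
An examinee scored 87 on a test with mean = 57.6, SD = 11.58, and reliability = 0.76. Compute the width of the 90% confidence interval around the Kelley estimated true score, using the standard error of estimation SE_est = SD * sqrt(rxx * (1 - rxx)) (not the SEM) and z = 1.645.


True score estimate = 0.76*87 + 0.24*57.6 = 79.944
SE_est = SD * sqrt(rxx * (1 - rxx)) = 11.58 * sqrt(0.76 * 0.24) = 11.58 * sqrt(0.1824) = 4.945623
CI = T_est +/- z * SE_est, so width = 2 * z * SE_est = 2 * 1.645 * 4.945623
Width = 16.2711

16.2711


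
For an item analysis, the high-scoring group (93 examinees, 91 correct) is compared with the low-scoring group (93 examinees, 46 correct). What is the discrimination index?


p_upper = 91/93 = 0.9785
p_lower = 46/93 = 0.4946
D = 0.9785 - 0.4946 = 0.4839

0.4839
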